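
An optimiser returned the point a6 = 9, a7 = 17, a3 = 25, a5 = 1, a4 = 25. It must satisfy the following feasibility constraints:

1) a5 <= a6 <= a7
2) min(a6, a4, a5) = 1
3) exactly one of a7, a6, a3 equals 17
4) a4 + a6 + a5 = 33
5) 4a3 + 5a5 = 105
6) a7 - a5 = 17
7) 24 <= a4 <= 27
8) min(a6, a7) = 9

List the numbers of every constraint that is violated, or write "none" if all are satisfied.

1) values 1 <= 9 <= 17  yes
2) min(9, 25, 1) = 1  yes
3) a7=17, a6=9, a3=25; 1 of them equals 17  yes
4) a4 + a6 + a5 = 25 + 9 + 1 = 35, not 33  no
5) 4a3 + 5a5 = 4(25) + 5(1) = 105  yes
6) a7 - a5 = 17 - 1 = 16, not 17  no
7) a4 = 25 lies in [24, 27]  yes
8) min(9, 17) = 9  yes

Constraints 4 and 6 do not hold.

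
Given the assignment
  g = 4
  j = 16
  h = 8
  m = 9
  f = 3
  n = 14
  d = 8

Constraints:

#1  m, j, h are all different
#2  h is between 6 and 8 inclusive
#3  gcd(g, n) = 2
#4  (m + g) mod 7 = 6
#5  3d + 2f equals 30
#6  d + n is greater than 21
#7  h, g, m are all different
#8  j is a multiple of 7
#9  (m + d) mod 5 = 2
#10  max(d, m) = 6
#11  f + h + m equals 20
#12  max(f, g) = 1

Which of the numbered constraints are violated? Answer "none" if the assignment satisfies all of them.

#1 values 9, 16, 8 are pairwise distinct  holds
#2 h = 8 lies in [6, 8]  holds
#3 gcd(4, 14) = 2  holds
#4 m + g = 13; 13 mod 7 = 6  holds
#5 3d + 2f = 3(8) + 2(3) = 30  holds
#6 d + n = 8 + 14 = 22; 22 > 21  holds
#7 values 8, 4, 9 are pairwise distinct  holds
#8 16 = 7*2 + 2, so 7 does not divide 16  fails
#9 m + d = 17; 17 mod 5 = 2  holds
#10 max(8, 9) = 9, not 6  fails
#11 f + h + m = 3 + 8 + 9 = 20  holds
#12 max(3, 4) = 4, not 1  fails

Violated: 8, 10, 12.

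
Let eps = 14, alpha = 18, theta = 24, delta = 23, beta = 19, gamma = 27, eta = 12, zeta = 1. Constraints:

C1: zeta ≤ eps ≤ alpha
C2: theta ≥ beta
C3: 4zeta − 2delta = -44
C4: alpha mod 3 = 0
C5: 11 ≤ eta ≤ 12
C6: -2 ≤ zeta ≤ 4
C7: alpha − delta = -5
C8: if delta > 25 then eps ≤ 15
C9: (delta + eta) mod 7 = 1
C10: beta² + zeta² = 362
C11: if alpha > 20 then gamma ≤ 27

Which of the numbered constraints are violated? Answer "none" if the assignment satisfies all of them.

C1: values 1 ≤ 14 ≤ 18 — satisfied.
C2: theta = 24, beta = 19; 24 ≥ 19 — satisfied.
C3: 4zeta − 2delta = 4(1) − 2(23) = -42, not -44 — violated.
C4: 18 mod 3 = 0 — satisfied.
C5: eta = 12 lies in [11, 12] — satisfied.
C6: zeta = 1 lies in [-2, 4] — satisfied.
C7: alpha − delta = 18 − 23 = -5 — satisfied.
C8: delta = 23, not > 25; antecedent false, conditional vacuously true — satisfied.
C9: delta + eta = 35; 35 mod 7 = 0, not 1 — violated.
C10: beta² + zeta² = 19² + 1² = 361 + 1 = 362 — satisfied.
C11: alpha = 18, not > 20; antecedent false, conditional vacuously true — satisfied.

Constraints 3, 9 do not hold.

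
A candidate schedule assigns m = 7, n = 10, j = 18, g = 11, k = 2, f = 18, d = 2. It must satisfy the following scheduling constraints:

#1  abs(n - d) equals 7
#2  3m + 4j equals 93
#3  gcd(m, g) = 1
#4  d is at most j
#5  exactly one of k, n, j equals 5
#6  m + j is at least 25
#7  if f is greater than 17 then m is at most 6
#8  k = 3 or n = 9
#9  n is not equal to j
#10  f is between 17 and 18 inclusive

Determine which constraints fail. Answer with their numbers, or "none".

#1 abs(10 - 2) = 8, not 7 — fails.
#2 3m + 4j = 3(7) + 4(18) = 93 — holds.
#3 gcd(7, 11) = 1 — holds.
#4 d = 2, j = 18; 2 ≤ 18 — holds.
#5 k=2, n=10, j=18; 0 of them equal 5, not exactly one — fails.
#6 m + j = 7 + 18 = 25; 25 ≥ 25 — holds.
#7 f = 18 > 17, so we need m ≤ 6; but m = 7 > 6 — fails.
#8 k = 2 ≠ 3 and n = 10 ≠ 9; both disjuncts false — fails.
#9 n = 10, j = 18; distinct — holds.
#10 f = 18 lies in [17, 18] — holds.

Violated: 1, 5, 7, and 8.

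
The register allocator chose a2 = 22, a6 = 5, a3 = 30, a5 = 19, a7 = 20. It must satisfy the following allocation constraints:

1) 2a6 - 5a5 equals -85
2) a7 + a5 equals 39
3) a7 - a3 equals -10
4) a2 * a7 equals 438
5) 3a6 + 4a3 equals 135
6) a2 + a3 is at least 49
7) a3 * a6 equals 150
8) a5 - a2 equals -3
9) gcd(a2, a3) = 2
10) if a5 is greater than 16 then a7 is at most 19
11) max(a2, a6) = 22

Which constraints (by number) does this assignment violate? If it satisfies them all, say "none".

1) 2a6 - 5a5 = 2(5) - 5(19) = -85  true
2) a7 + a5 = 20 + 19 = 39  true
3) a7 - a3 = 20 - 30 = -10  true
4) a2 * a7 = 22 * 20 = 440, not 438  false
5) 3a6 + 4a3 = 3(5) + 4(30) = 135  true
6) a2 + a3 = 22 + 30 = 52; 52 ≥ 49  true
7) a3 * a6 = 30 * 5 = 150  true
8) a5 - a2 = 19 - 22 = -3  true
9) gcd(22, 30) = 2  true
10) a5 = 19 > 16, so we need a7 ≤ 19; but a7 = 20 > 19  false
11) max(22, 5) = 22  true

The assignment fails constraints 4 and 10.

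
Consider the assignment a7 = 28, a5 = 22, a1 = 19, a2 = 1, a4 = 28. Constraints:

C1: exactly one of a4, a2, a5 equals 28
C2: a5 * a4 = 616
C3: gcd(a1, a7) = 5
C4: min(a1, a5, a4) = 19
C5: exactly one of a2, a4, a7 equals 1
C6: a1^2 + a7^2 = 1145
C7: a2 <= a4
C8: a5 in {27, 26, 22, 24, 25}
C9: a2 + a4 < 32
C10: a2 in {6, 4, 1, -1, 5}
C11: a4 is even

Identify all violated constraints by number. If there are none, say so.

C1: a4=28, a2=1, a5=22; 1 of them equals 28 — holds.
C2: a5 * a4 = 22 * 28 = 616 — holds.
C3: gcd(19, 28) = 1, not 5 — fails.
C4: min(19, 22, 28) = 19 — holds.
C5: a2=1, a4=28, a7=28; 1 of them equals 1 — holds.
C6: a1^2 + a7^2 = 19^2 + 28^2 = 361 + 784 = 1145 — holds.
C7: a2 = 1, a4 = 28; 1 ≤ 28 — holds.
C8: a5 = 22 is in {27, 26, 22, 24, 25} — holds.
C9: a2 + a4 = 1 + 28 = 29; 29 < 32 — holds.
C10: a2 = 1 is in {6, 4, 1, -1, 5} — holds.
C11: a4 = 28 is even — holds.

No — constraint 3 is not satisfied.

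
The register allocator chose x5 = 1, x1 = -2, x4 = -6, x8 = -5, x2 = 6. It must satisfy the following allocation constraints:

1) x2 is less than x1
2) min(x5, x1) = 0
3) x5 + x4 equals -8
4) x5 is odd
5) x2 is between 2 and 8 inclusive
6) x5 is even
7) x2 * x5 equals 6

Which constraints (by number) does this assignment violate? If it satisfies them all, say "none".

1) x2 = 6, x1 = -2; 6 ≥ -2 (want <)  ✘
2) min(1, -2) = -2, not 0  ✘
3) x5 + x4 = 1 + (-6) = -5, not -8  ✘
4) x5 = 1 is odd  ✔
5) x2 = 6 lies in [2, 8]  ✔
6) x5 = 1 is odd  ✘
7) x2 * x5 = 6 * 1 = 6  ✔

No — constraints 1, 2, 3, and 6 are not satisfied.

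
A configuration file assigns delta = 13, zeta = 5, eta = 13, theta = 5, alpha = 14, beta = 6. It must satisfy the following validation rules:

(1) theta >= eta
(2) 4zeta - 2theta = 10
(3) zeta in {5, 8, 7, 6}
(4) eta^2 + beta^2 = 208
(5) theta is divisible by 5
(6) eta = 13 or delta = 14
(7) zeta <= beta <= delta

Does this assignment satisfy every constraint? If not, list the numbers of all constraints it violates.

(1) theta = 5, eta = 13; 5 < 13 (want ≥) — does not hold.
(2) 4zeta - 2theta = 4(5) - 2(5) = 10 — holds.
(3) zeta = 5 is in {5, 8, 7, 6} — holds.
(4) eta^2 + beta^2 = 13^2 + 6^2 = 169 + 36 = 205, not 208 — does not hold.
(5) 5 / 5 = 1, so 5 divides 5 — holds.
(6) eta = 13 = 13 (first disjunct) — holds.
(7) values 5 <= 6 <= 13 — holds.

Constraints 1, 4 are violated.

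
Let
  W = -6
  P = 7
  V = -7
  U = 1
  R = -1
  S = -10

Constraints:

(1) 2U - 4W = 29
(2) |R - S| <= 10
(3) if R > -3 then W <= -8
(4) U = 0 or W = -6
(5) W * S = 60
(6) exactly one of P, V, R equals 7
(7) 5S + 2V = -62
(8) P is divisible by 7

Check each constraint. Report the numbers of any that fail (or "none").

No — constraints 1, 3, 7 are not satisfied.

(1) 2U - 4W = 2(1) - 4(-6) = 26, not 29 — violated.
(2) |-1 - (-10)| = 9; 9 ≤ 10 — satisfied.
(3) R = -1 > -3, so we need W ≤ -8; but W = -6 > -8 — violated.
(4) U = 1 ≠ 0, but W = -6 = -6 (second disjunct) — satisfied.
(5) W * S = -6 * (-10) = 60 — satisfied.
(6) P=7, V=-7, R=-1; 1 of them equals 7 — satisfied.
(7) 5S + 2V = 5(-10) + 2(-7) = -64, not -62 — violated.
(8) 7 / 7 = 1, so 7 divides 7 — satisfied.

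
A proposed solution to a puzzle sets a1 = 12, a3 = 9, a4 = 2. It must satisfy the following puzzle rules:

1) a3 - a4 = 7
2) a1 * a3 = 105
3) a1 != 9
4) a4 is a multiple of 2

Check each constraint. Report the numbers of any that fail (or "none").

1) a3 - a4 = 9 - 2 = 7 — satisfied.
2) a1 * a3 = 12 * 9 = 108, not 105 — violated.
3) a1 = 12, and 12 ≠ 9 — satisfied.
4) 2 / 2 = 1, so 2 divides 2 — satisfied.

Constraint 2 does not hold.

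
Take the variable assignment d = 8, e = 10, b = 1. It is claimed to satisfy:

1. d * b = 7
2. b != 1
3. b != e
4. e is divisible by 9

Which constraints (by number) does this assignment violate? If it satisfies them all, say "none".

No — constraints 1, 2, and 4 are not satisfied.

1. d * b = 8 * 1 = 8, not 7 — does not hold.
2. b = 1, but 1 is required to differ — does not hold.
3. b = 1, e = 10; distinct — holds.
4. 10 = 9*1 + 1, so 9 does not divide 10 — does not hold.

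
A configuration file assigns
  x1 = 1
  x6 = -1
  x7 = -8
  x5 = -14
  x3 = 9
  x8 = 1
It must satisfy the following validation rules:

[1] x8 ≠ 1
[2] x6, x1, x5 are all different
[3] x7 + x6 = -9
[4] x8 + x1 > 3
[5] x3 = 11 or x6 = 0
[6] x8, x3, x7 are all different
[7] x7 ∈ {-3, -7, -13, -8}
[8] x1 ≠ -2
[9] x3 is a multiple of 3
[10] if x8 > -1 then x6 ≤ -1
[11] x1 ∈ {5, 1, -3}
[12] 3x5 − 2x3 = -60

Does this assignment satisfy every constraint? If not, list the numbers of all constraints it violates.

[1] x8 = 1, but 1 is required to differ — does not hold.
[2] values -1, 1, -14 are pairwise distinct — holds.
[3] x7 + x6 = -8 + (-1) = -9 — holds.
[4] x8 + x1 = 1 + 1 = 2; 2 ≤ 3, bound 3 not met — does not hold.
[5] x3 = 9 ≠ 11 and x6 = -1 ≠ 0; both disjuncts false — does not hold.
[6] values 1, 9, -8 are pairwise distinct — holds.
[7] x7 = -8 is in {-3, -7, -13, -8} — holds.
[8] x1 = 1, and 1 ≠ -2 — holds.
[9] 9 / 3 = 3, so 3 divides 9 — holds.
[10] x8 = 1 > -1, so we need x6 ≤ -1; x6 = -1 ≤ -1 — holds.
[11] x1 = 1 is in {5, 1, -3} — holds.
[12] 3x5 − 2x3 = 3(-14) − 2(9) = -60 — holds.

No — constraints 1, 4, and 5 are not satisfied.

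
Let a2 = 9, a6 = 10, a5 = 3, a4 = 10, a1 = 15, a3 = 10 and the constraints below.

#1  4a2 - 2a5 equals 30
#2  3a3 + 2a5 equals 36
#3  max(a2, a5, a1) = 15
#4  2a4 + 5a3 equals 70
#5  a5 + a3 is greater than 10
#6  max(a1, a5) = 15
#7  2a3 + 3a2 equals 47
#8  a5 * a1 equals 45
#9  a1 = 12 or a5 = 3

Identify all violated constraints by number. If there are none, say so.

No violations.

#1 4a2 - 2a5 = 4(9) - 2(3) = 30 — OK.
#2 3a3 + 2a5 = 3(10) + 2(3) = 36 — OK.
#3 max(9, 3, 15) = 15 — OK.
#4 2a4 + 5a3 = 2(10) + 5(10) = 70 — OK.
#5 a5 + a3 = 3 + 10 = 13; 13 > 10 — OK.
#6 max(15, 3) = 15 — OK.
#7 2a3 + 3a2 = 2(10) + 3(9) = 47 — OK.
#8 a5 * a1 = 3 * 15 = 45 — OK.
#9 a1 = 15 ≠ 12, but a5 = 3 = 3 (second disjunct) — OK.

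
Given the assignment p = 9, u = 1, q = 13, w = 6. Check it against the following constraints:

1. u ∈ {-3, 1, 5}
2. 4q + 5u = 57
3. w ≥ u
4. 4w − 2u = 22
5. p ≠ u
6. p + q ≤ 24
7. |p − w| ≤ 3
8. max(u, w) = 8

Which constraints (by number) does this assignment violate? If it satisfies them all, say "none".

Constraint 8 is violated.

1. u = 1 is in {-3, 1, 5} — holds.
2. 4q + 5u = 4(13) + 5(1) = 57 — holds.
3. w = 6, u = 1; 6 ≥ 1 — holds.
4. 4w − 2u = 4(6) − 2(1) = 22 — holds.
5. p = 9, u = 1; distinct — holds.
6. p + q = 9 + 13 = 22; 22 ≤ 24 — holds.
7. |9 − 6| = 3; 3 ≤ 3 — holds.
8. max(1, 6) = 6, not 8 — does not hold.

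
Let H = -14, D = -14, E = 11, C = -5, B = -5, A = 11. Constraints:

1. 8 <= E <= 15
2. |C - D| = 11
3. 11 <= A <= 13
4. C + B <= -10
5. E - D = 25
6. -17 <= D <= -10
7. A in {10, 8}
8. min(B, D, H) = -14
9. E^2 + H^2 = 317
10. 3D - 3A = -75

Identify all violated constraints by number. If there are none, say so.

Constraints 2 and 7 do not hold.

1. E = 11 lies in [8, 15] — OK.
2. |-5 - (-14)| = 9, not 11 — violated.
3. A = 11 lies in [11, 13] — OK.
4. C + B = -5 + (-5) = -10; -10 ≤ -10 — OK.
5. E - D = 11 - (-14) = 25 — OK.
6. D = -14 lies in [-17, -10] — OK.
7. A = 11 is not in {10, 8} — violated.
8. min(-5, -14, -14) = -14 — OK.
9. E^2 + H^2 = 11^2 + (-14)^2 = 121 + 196 = 317 — OK.
10. 3D - 3A = 3(-14) - 3(11) = -75 — OK.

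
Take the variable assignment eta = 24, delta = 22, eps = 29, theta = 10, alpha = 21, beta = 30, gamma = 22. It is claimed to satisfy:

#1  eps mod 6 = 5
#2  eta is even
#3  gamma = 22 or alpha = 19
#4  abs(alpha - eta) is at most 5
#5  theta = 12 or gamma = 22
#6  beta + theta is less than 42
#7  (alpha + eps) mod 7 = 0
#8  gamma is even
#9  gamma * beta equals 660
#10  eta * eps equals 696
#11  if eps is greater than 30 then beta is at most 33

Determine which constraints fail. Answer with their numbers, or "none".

The assignment fails constraint 7.

#1 29 mod 6 = 5 — holds.
#2 eta = 24 is even — holds.
#3 gamma = 22 = 22 (first disjunct) — holds.
#4 abs(21 - 24) = 3; 3 ≤ 5 — holds.
#5 theta = 10 ≠ 12, but gamma = 22 = 22 (second disjunct) — holds.
#6 beta + theta = 30 + 10 = 40; 40 < 42 — holds.
#7 alpha + eps = 50; 50 mod 7 = 1, not 0 — does not hold.
#8 gamma = 22 is even — holds.
#9 gamma * beta = 22 * 30 = 660 — holds.
#10 eta * eps = 24 * 29 = 696 — holds.
#11 eps = 29, not > 30; antecedent false, conditional vacuously true — holds.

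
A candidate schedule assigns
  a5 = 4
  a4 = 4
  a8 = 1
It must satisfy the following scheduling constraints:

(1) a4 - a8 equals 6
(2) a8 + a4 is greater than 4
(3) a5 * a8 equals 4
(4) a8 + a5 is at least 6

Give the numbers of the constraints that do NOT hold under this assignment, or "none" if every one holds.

Constraints 1, 4 do not hold.

(1) a4 - a8 = 4 - 1 = 3, not 6  fails
(2) a8 + a4 = 1 + 4 = 5; 5 > 4  holds
(3) a5 * a8 = 4 * 1 = 4  holds
(4) a8 + a5 = 1 + 4 = 5; 5 < 6, bound 6 not met  fails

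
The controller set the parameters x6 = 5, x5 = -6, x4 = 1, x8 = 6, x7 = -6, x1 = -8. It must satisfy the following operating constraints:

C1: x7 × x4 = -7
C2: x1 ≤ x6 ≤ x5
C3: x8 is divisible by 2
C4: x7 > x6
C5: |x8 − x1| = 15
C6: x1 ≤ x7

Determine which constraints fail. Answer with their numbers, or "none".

The assignment fails constraints 1, 2, 4, and 5.

C1: x7 × x4 = -6 × 1 = -6, not -7  FAIL
C2: values -8, 5, -6; x6 = 5 is not ≤ x5 = -6  FAIL
C3: 6 / 2 = 3, so 2 divides 6  OK
C4: x7 = -6, x6 = 5; -6 ≤ 5 (want >)  FAIL
C5: |6 − (-8)| = 14, not 15  FAIL
C6: x1 = -8, x7 = -6; -8 ≤ -6  OK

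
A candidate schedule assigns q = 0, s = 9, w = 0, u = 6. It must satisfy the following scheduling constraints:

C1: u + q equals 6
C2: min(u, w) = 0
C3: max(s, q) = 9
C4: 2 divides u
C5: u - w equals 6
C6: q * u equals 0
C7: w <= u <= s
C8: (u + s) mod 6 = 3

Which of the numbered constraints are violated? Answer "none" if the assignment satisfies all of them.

C1: u + q = 6 + 0 = 6  true
C2: min(6, 0) = 0  true
C3: max(9, 0) = 9  true
C4: 6 / 2 = 3, so 2 divides 6  true
C5: u - w = 6 - 0 = 6  true
C6: q * u = 0 * 6 = 0  true
C7: values 0 <= 6 <= 9  true
C8: u + s = 15; 15 mod 6 = 3  true

The assignment satisfies every constraint.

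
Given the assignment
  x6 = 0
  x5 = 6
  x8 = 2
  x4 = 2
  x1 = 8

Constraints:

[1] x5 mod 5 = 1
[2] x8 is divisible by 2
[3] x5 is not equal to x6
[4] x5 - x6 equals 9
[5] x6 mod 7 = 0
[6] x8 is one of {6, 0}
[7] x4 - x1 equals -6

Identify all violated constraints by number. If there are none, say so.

[1] 6 mod 5 = 1  true
[2] 2 / 2 = 1, so 2 divides 2  true
[3] x5 = 6, x6 = 0; distinct  true
[4] x5 - x6 = 6 - 0 = 6, not 9  false
[5] 0 mod 7 = 0  true
[6] x8 = 2 is not in {6, 0}  false
[7] x4 - x1 = 2 - 8 = -6  true

The assignment fails constraints 4, 6.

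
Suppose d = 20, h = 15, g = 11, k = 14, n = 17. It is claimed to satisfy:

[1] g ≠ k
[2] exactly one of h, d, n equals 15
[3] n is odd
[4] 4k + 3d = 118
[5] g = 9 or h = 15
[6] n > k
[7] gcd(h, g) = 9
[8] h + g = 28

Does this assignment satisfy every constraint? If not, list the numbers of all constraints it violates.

Violated: 4, 7, and 8.

[1] g = 11, k = 14; distinct — holds.
[2] h=15, d=20, n=17; 1 of them equals 15 — holds.
[3] n = 17 is odd — holds.
[4] 4k + 3d = 4(14) + 3(20) = 116, not 118 — fails.
[5] g = 11 ≠ 9, but h = 15 = 15 (second disjunct) — holds.
[6] n = 17, k = 14; 17 > 14 — holds.
[7] gcd(15, 11) = 1, not 9 — fails.
[8] h + g = 15 + 11 = 26, not 28 — fails.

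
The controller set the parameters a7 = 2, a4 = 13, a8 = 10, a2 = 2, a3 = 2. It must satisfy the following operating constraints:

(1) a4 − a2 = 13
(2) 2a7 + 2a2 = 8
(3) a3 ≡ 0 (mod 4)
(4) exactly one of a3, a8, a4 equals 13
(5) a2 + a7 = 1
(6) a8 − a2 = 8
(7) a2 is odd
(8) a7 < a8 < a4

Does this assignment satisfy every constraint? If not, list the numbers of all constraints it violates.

(1) a4 − a2 = 13 − 2 = 11, not 13  ✘
(2) 2a7 + 2a2 = 2(2) + 2(2) = 8  ✔
(3) 2 mod 4 = 2, not 0  ✘
(4) a3=2, a8=10, a4=13; 1 of them equals 13  ✔
(5) a2 + a7 = 2 + 2 = 4, not 1  ✘
(6) a8 − a2 = 10 − 2 = 8  ✔
(7) a2 = 2 is even  ✘
(8) values 2 < 10 < 13  ✔

Constraints 1, 3, 5, and 7 do not hold.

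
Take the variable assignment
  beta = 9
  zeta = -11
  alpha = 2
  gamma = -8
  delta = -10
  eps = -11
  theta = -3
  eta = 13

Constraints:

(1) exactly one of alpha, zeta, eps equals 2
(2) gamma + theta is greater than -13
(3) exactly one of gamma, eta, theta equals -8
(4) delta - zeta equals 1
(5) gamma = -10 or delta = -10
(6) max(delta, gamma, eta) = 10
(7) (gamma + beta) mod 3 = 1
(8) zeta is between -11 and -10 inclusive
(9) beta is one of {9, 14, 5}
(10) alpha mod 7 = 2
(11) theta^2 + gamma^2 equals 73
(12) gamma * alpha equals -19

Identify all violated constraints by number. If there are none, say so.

Violated: 6, 12.

(1) alpha=2, zeta=-11, eps=-11; 1 of them equals 2 — satisfied.
(2) gamma + theta = -8 + (-3) = -11; -11 > -13 — satisfied.
(3) gamma=-8, eta=13, theta=-3; 1 of them equals -8 — satisfied.
(4) delta - zeta = -10 - (-11) = 1 — satisfied.
(5) gamma = -8 ≠ -10, but delta = -10 = -10 (second disjunct) — satisfied.
(6) max(-10, -8, 13) = 13, not 10 — violated.
(7) gamma + beta = 1; 1 mod 3 = 1 — satisfied.
(8) zeta = -11 lies in [-11, -10] — satisfied.
(9) beta = 9 is in {9, 14, 5} — satisfied.
(10) 2 mod 7 = 2 — satisfied.
(11) theta^2 + gamma^2 = (-3)^2 + (-8)^2 = 9 + 64 = 73 — satisfied.
(12) gamma * alpha = -8 * 2 = -16, not -19 — violated.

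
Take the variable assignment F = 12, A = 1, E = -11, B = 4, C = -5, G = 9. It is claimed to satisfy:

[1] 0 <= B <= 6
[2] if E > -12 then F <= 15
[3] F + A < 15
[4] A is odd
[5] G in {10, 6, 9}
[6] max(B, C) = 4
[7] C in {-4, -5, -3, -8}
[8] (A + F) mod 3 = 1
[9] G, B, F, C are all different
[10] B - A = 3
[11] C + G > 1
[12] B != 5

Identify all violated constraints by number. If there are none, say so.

The assignment satisfies every constraint.

[1] B = 4 lies in [0, 6] — holds.
[2] E = -11 > -12, so we need F ≤ 15; F = 12 ≤ 15 — holds.
[3] F + A = 12 + 1 = 13; 13 < 15 — holds.
[4] A = 1 is odd — holds.
[5] G = 9 is in {10, 6, 9} — holds.
[6] max(4, -5) = 4 — holds.
[7] C = -5 is in {-4, -5, -3, -8} — holds.
[8] A + F = 13; 13 mod 3 = 1 — holds.
[9] values 9, 4, 12, -5 are pairwise distinct — holds.
[10] B - A = 4 - 1 = 3 — holds.
[11] C + G = -5 + 9 = 4; 4 > 1 — holds.
[12] B = 4, and 4 ≠ 5 — holds.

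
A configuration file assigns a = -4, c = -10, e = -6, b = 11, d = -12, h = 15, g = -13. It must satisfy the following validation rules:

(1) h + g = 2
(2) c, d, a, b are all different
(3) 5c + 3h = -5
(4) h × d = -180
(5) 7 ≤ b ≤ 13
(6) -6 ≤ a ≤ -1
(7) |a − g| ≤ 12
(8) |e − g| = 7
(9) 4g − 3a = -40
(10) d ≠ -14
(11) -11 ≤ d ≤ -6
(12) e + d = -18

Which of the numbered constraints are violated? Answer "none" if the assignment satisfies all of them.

No — constraint 11 is not satisfied.

(1) h + g = 15 + (-13) = 2 — satisfied.
(2) values -10, -12, -4, 11 are pairwise distinct — satisfied.
(3) 5c + 3h = 5(-10) + 3(15) = -5 — satisfied.
(4) h × d = 15 × (-12) = -180 — satisfied.
(5) b = 11 lies in [7, 13] — satisfied.
(6) a = -4 lies in [-6, -1] — satisfied.
(7) |-4 − (-13)| = 9; 9 ≤ 12 — satisfied.
(8) |-6 − (-13)| = 7 — satisfied.
(9) 4g − 3a = 4(-13) − 3(-4) = -40 — satisfied.
(10) d = -12, and -12 ≠ -14 — satisfied.
(11) d = -12 is outside [-11, -6] — violated.
(12) e + d = -6 + (-12) = -18 — satisfied.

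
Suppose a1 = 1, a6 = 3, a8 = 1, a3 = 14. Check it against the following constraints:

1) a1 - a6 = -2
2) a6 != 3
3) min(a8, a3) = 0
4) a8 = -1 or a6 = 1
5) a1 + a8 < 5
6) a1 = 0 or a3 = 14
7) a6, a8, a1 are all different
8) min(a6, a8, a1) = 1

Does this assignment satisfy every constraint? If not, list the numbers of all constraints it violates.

1) a1 - a6 = 1 - 3 = -2 — holds.
2) a6 = 3, but 3 is required to differ — does not hold.
3) min(1, 14) = 1, not 0 — does not hold.
4) a8 = 1 ≠ -1 and a6 = 3 ≠ 1; both disjuncts false — does not hold.
5) a1 + a8 = 1 + 1 = 2; 2 < 5 — holds.
6) a1 = 1 ≠ 0, but a3 = 14 = 14 (second disjunct) — holds.
7) a8 = a1 = 1, not all different — does not hold.
8) min(3, 1, 1) = 1 — holds.

Constraints 2, 3, 4, 7 do not hold.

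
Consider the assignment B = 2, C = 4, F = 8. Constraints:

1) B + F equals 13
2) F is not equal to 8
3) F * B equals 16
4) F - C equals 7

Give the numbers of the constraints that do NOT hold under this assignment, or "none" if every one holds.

1) B + F = 2 + 8 = 10, not 13 — violated.
2) F = 8, but 8 is required to differ — violated.
3) F * B = 8 * 2 = 16 — OK.
4) F - C = 8 - 4 = 4, not 7 — violated.

The assignment fails constraints 1, 2, and 4.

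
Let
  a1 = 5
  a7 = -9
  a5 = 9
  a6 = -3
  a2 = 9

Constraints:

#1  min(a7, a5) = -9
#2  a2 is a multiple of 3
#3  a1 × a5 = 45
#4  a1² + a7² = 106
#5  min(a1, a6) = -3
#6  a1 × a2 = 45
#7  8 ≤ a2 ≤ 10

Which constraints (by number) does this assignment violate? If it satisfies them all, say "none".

#1 min(-9, 9) = -9  ✓
#2 9 / 3 = 3, so 3 divides 9  ✓
#3 a1 × a5 = 5 × 9 = 45  ✓
#4 a1² + a7² = 5² + (-9)² = 25 + 81 = 106  ✓
#5 min(5, -3) = -3  ✓
#6 a1 × a2 = 5 × 9 = 45  ✓
#7 a2 = 9 lies in [8, 10]  ✓

All constraints are satisfied.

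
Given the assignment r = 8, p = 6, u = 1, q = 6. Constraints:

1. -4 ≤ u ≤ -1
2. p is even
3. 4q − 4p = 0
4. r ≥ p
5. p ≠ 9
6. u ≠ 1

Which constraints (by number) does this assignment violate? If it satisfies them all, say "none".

1. u = 1 is outside [-4, -1] — violated.
2. p = 6 is even — OK.
3. 4q − 4p = 4(6) − 4(6) = 0 — OK.
4. r = 8, p = 6; 8 ≥ 6 — OK.
5. p = 6, and 6 ≠ 9 — OK.
6. u = 1, but 1 is required to differ — violated.

No — constraints 1, 6 are not satisfied.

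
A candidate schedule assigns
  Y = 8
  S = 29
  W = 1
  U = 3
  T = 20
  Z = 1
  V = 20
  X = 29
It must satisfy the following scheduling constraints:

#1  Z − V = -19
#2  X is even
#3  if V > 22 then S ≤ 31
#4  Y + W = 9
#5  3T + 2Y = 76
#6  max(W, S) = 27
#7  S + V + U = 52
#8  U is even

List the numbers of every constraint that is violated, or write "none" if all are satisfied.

#1 Z − V = 1 − 20 = -19 — OK.
#2 X = 29 is odd — violated.
#3 V = 20, not > 22; antecedent false, conditional vacuously true — OK.
#4 Y + W = 8 + 1 = 9 — OK.
#5 3T + 2Y = 3(20) + 2(8) = 76 — OK.
#6 max(1, 29) = 29, not 27 — violated.
#7 S + V + U = 29 + 20 + 3 = 52 — OK.
#8 U = 3 is odd — violated.

Constraints 2, 6, and 8 do not hold.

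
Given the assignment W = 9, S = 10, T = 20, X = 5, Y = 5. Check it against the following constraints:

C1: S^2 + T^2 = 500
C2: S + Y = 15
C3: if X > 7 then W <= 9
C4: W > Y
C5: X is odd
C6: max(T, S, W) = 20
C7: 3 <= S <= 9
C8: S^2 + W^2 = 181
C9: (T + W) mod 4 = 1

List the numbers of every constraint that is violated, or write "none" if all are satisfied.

C1: S^2 + T^2 = 10^2 + 20^2 = 100 + 400 = 500 — satisfied.
C2: S + Y = 10 + 5 = 15 — satisfied.
C3: X = 5, not > 7; antecedent false, conditional vacuously true — satisfied.
C4: W = 9, Y = 5; 9 > 5 — satisfied.
C5: X = 5 is odd — satisfied.
C6: max(20, 10, 9) = 20 — satisfied.
C7: S = 10 is outside [3, 9] — violated.
C8: S^2 + W^2 = 10^2 + 9^2 = 100 + 81 = 181 — satisfied.
C9: T + W = 29; 29 mod 4 = 1 — satisfied.

The assignment fails constraint 7.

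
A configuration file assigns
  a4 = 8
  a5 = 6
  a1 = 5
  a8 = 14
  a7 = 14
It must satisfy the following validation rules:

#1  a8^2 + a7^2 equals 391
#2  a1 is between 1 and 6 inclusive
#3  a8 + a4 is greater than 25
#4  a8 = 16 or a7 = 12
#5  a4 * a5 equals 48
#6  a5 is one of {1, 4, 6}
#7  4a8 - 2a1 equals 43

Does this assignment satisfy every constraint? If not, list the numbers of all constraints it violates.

#1 a8^2 + a7^2 = 14^2 + 14^2 = 196 + 196 = 392, not 391  ✘
#2 a1 = 5 lies in [1, 6]  ✔
#3 a8 + a4 = 14 + 8 = 22; 22 ≤ 25, bound 25 not met  ✘
#4 a8 = 14 ≠ 16 and a7 = 14 ≠ 12; both disjuncts false  ✘
#5 a4 * a5 = 8 * 6 = 48  ✔
#6 a5 = 6 is in {1, 4, 6}  ✔
#7 4a8 - 2a1 = 4(14) - 2(5) = 46, not 43  ✘

The assignment fails constraints 1, 3, 4, and 7.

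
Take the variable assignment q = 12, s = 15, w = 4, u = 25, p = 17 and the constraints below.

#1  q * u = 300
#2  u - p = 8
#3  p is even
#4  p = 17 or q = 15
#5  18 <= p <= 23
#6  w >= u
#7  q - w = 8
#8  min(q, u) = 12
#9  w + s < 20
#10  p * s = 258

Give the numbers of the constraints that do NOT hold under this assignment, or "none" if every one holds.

#1 q * u = 12 * 25 = 300  true
#2 u - p = 25 - 17 = 8  true
#3 p = 17 is odd  false
#4 p = 17 = 17 (first disjunct)  true
#5 p = 17 is outside [18, 23]  false
#6 w = 4, u = 25; 4 < 25 (want ≥)  false
#7 q - w = 12 - 4 = 8  true
#8 min(12, 25) = 12  true
#9 w + s = 4 + 15 = 19; 19 < 20  true
#10 p * s = 17 * 15 = 255, not 258  false

Constraints 3, 5, 6, and 10 do not hold.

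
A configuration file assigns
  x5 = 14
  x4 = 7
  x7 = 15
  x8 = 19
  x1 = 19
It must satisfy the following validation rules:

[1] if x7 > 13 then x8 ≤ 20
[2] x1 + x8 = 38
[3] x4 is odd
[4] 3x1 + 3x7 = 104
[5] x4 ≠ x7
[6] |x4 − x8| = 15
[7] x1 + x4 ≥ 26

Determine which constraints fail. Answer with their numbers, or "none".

[1] x7 = 15 > 13, so we need x8 ≤ 20; x8 = 19 ≤ 20  ✓
[2] x1 + x8 = 19 + 19 = 38  ✓
[3] x4 = 7 is odd  ✓
[4] 3x1 + 3x7 = 3(19) + 3(15) = 102, not 104  ✗
[5] x4 = 7, x7 = 15; distinct  ✓
[6] |7 − 19| = 12, not 15  ✗
[7] x1 + x4 = 19 + 7 = 26; 26 ≥ 26  ✓

The assignment fails constraints 4 and 6.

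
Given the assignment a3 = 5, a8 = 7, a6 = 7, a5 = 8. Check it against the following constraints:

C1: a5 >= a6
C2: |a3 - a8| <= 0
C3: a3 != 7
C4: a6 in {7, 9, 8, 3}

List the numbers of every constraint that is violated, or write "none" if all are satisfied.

C1: a5 = 8, a6 = 7; 8 ≥ 7  ✔
C2: |5 - 7| = 2; 2 > 0, exceeds bound 0  ✘
C3: a3 = 5, and 5 ≠ 7  ✔
C4: a6 = 7 is in {7, 9, 8, 3}  ✔

Constraint 2 is violated.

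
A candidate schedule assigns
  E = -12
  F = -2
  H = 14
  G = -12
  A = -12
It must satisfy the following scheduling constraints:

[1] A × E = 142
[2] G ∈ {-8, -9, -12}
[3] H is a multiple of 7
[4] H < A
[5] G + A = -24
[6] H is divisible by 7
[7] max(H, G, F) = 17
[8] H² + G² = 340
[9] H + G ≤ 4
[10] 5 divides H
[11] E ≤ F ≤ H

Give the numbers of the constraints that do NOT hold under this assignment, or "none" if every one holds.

[1] A × E = -12 × (-12) = 144, not 142 — violated.
[2] G = -12 is in {-8, -9, -12} — OK.
[3] 14 / 7 = 2, so 7 divides 14 — OK.
[4] H = 14, A = -12; 14 ≥ -12 (want <) — violated.
[5] G + A = -12 + (-12) = -24 — OK.
[6] 14 / 7 = 2, so 7 divides 14 — OK.
[7] max(14, -12, -2) = 14, not 17 — violated.
[8] H² + G² = 14² + (-12)² = 196 + 144 = 340 — OK.
[9] H + G = 14 + (-12) = 2; 2 ≤ 4 — OK.
[10] 14 = 5×2 + 4, so 5 does not divide 14 — violated.
[11] values -12 ≤ -2 ≤ 14 — OK.

No — constraints 1, 4, 7, 10 are not satisfied.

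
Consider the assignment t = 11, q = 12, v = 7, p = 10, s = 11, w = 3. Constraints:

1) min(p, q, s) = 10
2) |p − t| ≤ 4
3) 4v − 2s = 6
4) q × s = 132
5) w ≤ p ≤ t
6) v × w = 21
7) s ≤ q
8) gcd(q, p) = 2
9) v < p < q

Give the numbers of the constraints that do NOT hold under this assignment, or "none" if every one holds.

1) min(10, 12, 11) = 10 — holds.
2) |10 − 11| = 1; 1 ≤ 4 — holds.
3) 4v − 2s = 4(7) − 2(11) = 6 — holds.
4) q × s = 12 × 11 = 132 — holds.
5) values 3 ≤ 10 ≤ 11 — holds.
6) v × w = 7 × 3 = 21 — holds.
7) s = 11, q = 12; 11 ≤ 12 — holds.
8) gcd(12, 10) = 2 — holds.
9) values 7 < 10 < 12 — holds.

None — every constraint holds.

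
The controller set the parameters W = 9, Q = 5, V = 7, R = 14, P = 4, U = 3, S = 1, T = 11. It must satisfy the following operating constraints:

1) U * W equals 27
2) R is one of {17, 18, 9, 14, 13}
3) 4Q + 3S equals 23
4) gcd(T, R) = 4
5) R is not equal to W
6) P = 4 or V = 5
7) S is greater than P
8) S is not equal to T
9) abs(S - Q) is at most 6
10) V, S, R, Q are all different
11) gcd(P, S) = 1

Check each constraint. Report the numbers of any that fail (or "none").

Violated: 4, 7.

1) U * W = 3 * 9 = 27  yes
2) R = 14 is in {17, 18, 9, 14, 13}  yes
3) 4Q + 3S = 4(5) + 3(1) = 23  yes
4) gcd(11, 14) = 1, not 4  no
5) R = 14, W = 9; distinct  yes
6) P = 4 = 4 (first disjunct)  yes
7) S = 1, P = 4; 1 ≤ 4 (want >)  no
8) S = 1, T = 11; distinct  yes
9) abs(1 - 5) = 4; 4 ≤ 6  yes
10) values 7, 1, 14, 5 are pairwise distinct  yes
11) gcd(4, 1) = 1  yes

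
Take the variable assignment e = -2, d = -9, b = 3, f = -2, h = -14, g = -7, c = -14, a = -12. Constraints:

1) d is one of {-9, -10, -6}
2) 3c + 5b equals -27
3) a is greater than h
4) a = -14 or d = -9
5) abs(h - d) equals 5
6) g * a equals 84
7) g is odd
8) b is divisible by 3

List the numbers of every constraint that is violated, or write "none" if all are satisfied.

1) d = -9 is in {-9, -10, -6}  ✔
2) 3c + 5b = 3(-14) + 5(3) = -27  ✔
3) a = -12, h = -14; -12 > -14  ✔
4) a = -12 ≠ -14, but d = -9 = -9 (second disjunct)  ✔
5) abs(-14 - (-9)) = 5  ✔
6) g * a = -7 * (-12) = 84  ✔
7) g = -7 is odd  ✔
8) 3 / 3 = 1, so 3 divides 3  ✔

Yes — all constraints hold.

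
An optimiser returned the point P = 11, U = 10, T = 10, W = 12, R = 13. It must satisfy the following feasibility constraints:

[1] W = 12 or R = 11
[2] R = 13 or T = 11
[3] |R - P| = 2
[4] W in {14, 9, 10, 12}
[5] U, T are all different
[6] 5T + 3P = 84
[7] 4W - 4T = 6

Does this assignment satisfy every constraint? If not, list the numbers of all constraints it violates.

[1] W = 12 = 12 (first disjunct)  OK
[2] R = 13 = 13 (first disjunct)  OK
[3] |13 - 11| = 2  OK
[4] W = 12 is in {14, 9, 10, 12}  OK
[5] U = T = 10, not all different  FAIL
[6] 5T + 3P = 5(10) + 3(11) = 83, not 84  FAIL
[7] 4W - 4T = 4(12) - 4(10) = 8, not 6  FAIL

Constraints 5, 6, 7 do not hold.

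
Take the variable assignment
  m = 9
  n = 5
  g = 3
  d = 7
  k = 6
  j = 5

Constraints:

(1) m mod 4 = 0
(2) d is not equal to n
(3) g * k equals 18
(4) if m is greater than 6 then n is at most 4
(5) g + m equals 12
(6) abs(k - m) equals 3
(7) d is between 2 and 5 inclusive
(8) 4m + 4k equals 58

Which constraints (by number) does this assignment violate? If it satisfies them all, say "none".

(1) 9 mod 4 = 1, not 0 — violated.
(2) d = 7, n = 5; distinct — OK.
(3) g * k = 3 * 6 = 18 — OK.
(4) m = 9 > 6, so we need n ≤ 4; but n = 5 > 4 — violated.
(5) g + m = 3 + 9 = 12 — OK.
(6) abs(6 - 9) = 3 — OK.
(7) d = 7 is outside [2, 5] — violated.
(8) 4m + 4k = 4(9) + 4(6) = 60, not 58 — violated.

Constraints 1, 4, 7, 8 do not hold.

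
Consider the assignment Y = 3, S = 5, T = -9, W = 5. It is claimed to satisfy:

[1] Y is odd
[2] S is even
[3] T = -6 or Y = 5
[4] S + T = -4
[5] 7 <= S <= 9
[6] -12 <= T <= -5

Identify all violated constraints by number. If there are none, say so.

Violated: 2, 3, 5.

[1] Y = 3 is odd — holds.
[2] S = 5 is odd — fails.
[3] T = -9 ≠ -6 and Y = 3 ≠ 5; both disjuncts false — fails.
[4] S + T = 5 + (-9) = -4 — holds.
[5] S = 5 is outside [7, 9] — fails.
[6] T = -9 lies in [-12, -5] — holds.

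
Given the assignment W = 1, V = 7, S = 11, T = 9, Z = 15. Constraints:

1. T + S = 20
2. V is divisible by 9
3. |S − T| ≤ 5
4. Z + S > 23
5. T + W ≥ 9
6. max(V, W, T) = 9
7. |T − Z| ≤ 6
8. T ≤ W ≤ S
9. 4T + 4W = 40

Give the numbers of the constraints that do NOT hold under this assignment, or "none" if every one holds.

1. T + S = 9 + 11 = 20 — satisfied.
2. 7 = 9×0 + 7, so 9 does not divide 7 — violated.
3. |11 − 9| = 2; 2 ≤ 5 — satisfied.
4. Z + S = 15 + 11 = 26; 26 > 23 — satisfied.
5. T + W = 9 + 1 = 10; 10 ≥ 9 — satisfied.
6. max(7, 1, 9) = 9 — satisfied.
7. |9 − 15| = 6; 6 ≤ 6 — satisfied.
8. values 9, 1, 11; T = 9 is not ≤ W = 1 — violated.
9. 4T + 4W = 4(9) + 4(1) = 40 — satisfied.

No — constraints 2 and 8 are not satisfied.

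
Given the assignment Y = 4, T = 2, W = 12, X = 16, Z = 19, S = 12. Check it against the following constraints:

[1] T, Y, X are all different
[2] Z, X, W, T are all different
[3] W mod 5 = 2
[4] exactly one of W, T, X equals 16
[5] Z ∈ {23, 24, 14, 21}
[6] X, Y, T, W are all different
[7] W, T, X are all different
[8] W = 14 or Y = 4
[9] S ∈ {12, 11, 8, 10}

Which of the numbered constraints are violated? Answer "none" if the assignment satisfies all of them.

Constraint 5 is violated.

[1] values 2, 4, 16 are pairwise distinct  ✓
[2] values 19, 16, 12, 2 are pairwise distinct  ✓
[3] 12 mod 5 = 2  ✓
[4] W=12, T=2, X=16; 1 of them equals 16  ✓
[5] Z = 19 is not in {23, 24, 14, 21}  ✗
[6] values 16, 4, 2, 12 are pairwise distinct  ✓
[7] values 12, 2, 16 are pairwise distinct  ✓
[8] W = 12 ≠ 14, but Y = 4 = 4 (second disjunct)  ✓
[9] S = 12 is in {12, 11, 8, 10}  ✓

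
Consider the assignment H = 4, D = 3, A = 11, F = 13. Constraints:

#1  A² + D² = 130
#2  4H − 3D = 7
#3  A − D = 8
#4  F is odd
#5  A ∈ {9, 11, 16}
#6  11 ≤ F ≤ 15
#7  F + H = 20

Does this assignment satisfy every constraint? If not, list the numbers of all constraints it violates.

Constraint 7 does not hold.

#1 A² + D² = 11² + 3² = 121 + 9 = 130 — holds.
#2 4H − 3D = 4(4) − 3(3) = 7 — holds.
#3 A − D = 11 − 3 = 8 — holds.
#4 F = 13 is odd — holds.
#5 A = 11 is in {9, 11, 16} — holds.
#6 F = 13 lies in [11, 15] — holds.
#7 F + H = 13 + 4 = 17, not 20 — does not hold.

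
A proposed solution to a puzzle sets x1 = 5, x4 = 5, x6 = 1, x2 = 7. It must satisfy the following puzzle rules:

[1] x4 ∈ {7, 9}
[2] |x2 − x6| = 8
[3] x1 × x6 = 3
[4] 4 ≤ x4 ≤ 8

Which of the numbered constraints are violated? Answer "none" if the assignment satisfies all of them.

[1] x4 = 5 is not in {7, 9}  fails
[2] |7 − 1| = 6, not 8  fails
[3] x1 × x6 = 5 × 1 = 5, not 3  fails
[4] x4 = 5 lies in [4, 8]  holds

No — constraints 1, 2, 3 are not satisfied.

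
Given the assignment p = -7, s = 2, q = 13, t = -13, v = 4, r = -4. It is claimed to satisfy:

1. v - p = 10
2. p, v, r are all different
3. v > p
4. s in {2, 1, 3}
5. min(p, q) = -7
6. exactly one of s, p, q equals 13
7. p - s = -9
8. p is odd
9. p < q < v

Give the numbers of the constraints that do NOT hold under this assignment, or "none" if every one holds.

Constraints 1, 9 are violated.

1. v - p = 4 - (-7) = 11, not 10 — fails.
2. values -7, 4, -4 are pairwise distinct — holds.
3. v = 4, p = -7; 4 > -7 — holds.
4. s = 2 is in {2, 1, 3} — holds.
5. min(-7, 13) = -7 — holds.
6. s=2, p=-7, q=13; 1 of them equals 13 — holds.
7. p - s = -7 - 2 = -9 — holds.
8. p = -7 is odd — holds.
9. values -7, 13, 4; q = 13 is not < v = 4 — fails.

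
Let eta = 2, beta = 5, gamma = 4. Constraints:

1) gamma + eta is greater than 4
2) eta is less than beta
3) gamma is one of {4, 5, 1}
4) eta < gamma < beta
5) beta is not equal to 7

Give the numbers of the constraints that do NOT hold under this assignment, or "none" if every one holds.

1) gamma + eta = 4 + 2 = 6; 6 > 4  ✓
2) eta = 2, beta = 5; 2 < 5  ✓
3) gamma = 4 is in {4, 5, 1}  ✓
4) values 2 < 4 < 5  ✓
5) beta = 5, and 5 ≠ 7  ✓

None — every constraint holds.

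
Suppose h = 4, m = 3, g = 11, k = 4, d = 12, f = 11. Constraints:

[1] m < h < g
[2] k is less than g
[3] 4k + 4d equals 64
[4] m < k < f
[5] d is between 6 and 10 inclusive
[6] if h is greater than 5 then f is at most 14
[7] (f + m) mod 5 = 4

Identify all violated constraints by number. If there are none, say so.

[1] values 3 < 4 < 11  OK
[2] k = 4, g = 11; 4 < 11  OK
[3] 4k + 4d = 4(4) + 4(12) = 64  OK
[4] values 3 < 4 < 11  OK
[5] d = 12 is outside [6, 10]  FAIL
[6] h = 4, not > 5; antecedent false, conditional vacuously true  OK
[7] f + m = 14; 14 mod 5 = 4  OK

Constraint 5 is violated.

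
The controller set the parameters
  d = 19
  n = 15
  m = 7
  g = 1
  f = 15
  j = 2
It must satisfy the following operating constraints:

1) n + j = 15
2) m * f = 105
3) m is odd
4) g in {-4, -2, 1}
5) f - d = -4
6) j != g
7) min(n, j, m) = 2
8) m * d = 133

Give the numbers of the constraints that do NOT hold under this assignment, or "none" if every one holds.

1) n + j = 15 + 2 = 17, not 15  fails
2) m * f = 7 * 15 = 105  holds
3) m = 7 is odd  holds
4) g = 1 is in {-4, -2, 1}  holds
5) f - d = 15 - 19 = -4  holds
6) j = 2, g = 1; distinct  holds
7) min(15, 2, 7) = 2  holds
8) m * d = 7 * 19 = 133  holds

The assignment fails constraint 1.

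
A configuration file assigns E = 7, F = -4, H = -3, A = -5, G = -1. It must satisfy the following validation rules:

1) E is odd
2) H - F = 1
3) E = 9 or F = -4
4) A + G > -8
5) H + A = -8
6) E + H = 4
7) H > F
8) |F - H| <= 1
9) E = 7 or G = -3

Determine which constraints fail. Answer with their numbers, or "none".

No violations.

1) E = 7 is odd — satisfied.
2) H - F = -3 - (-4) = 1 — satisfied.
3) E = 7 ≠ 9, but F = -4 = -4 (second disjunct) — satisfied.
4) A + G = -5 + (-1) = -6; -6 > -8 — satisfied.
5) H + A = -3 + (-5) = -8 — satisfied.
6) E + H = 7 + (-3) = 4 — satisfied.
7) H = -3, F = -4; -3 > -4 — satisfied.
8) |-4 - (-3)| = 1; 1 ≤ 1 — satisfied.
9) E = 7 = 7 (first disjunct) — satisfied.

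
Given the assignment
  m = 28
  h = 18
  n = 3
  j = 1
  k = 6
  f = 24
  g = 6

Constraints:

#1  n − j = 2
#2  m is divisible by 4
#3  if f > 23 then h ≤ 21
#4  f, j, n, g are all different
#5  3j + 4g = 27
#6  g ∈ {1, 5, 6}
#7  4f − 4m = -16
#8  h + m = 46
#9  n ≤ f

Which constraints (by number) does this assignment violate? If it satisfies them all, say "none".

#1 n − j = 3 − 1 = 2 — holds.
#2 28 / 4 = 7, so 4 divides 28 — holds.
#3 f = 24 > 23, so we need h ≤ 21; h = 18 ≤ 21 — holds.
#4 values 24, 1, 3, 6 are pairwise distinct — holds.
#5 3j + 4g = 3(1) + 4(6) = 27 — holds.
#6 g = 6 is in {1, 5, 6} — holds.
#7 4f − 4m = 4(24) − 4(28) = -16 — holds.
#8 h + m = 18 + 28 = 46 — holds.
#9 n = 3, f = 24; 3 ≤ 24 — holds.

Yes — all constraints hold.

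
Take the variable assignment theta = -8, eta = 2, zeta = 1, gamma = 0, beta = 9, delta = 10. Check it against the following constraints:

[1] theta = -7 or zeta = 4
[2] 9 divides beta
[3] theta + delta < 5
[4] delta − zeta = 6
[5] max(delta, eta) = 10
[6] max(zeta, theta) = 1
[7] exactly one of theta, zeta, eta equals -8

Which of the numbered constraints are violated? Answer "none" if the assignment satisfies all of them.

The assignment fails constraints 1, 4.

[1] theta = -8 ≠ -7 and zeta = 1 ≠ 4; both disjuncts false — violated.
[2] 9 / 9 = 1, so 9 divides 9 — satisfied.
[3] theta + delta = -8 + 10 = 2; 2 < 5 — satisfied.
[4] delta − zeta = 10 − 1 = 9, not 6 — violated.
[5] max(10, 2) = 10 — satisfied.
[6] max(1, -8) = 1 — satisfied.
[7] theta=-8, zeta=1, eta=2; 1 of them equals -8 — satisfied.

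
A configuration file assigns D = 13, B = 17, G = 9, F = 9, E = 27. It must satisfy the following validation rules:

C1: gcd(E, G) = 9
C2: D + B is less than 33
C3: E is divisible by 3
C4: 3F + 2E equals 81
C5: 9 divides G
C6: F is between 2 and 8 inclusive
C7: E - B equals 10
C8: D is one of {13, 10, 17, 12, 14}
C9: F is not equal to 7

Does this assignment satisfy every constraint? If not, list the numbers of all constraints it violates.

The assignment fails constraint 6.

C1: gcd(27, 9) = 9 — OK.
C2: D + B = 13 + 17 = 30; 30 < 33 — OK.
C3: 27 / 3 = 9, so 3 divides 27 — OK.
C4: 3F + 2E = 3(9) + 2(27) = 81 — OK.
C5: 9 / 9 = 1, so 9 divides 9 — OK.
C6: F = 9 is outside [2, 8] — violated.
C7: E - B = 27 - 17 = 10 — OK.
C8: D = 13 is in {13, 10, 17, 12, 14} — OK.
C9: F = 9, and 9 ≠ 7 — OK.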